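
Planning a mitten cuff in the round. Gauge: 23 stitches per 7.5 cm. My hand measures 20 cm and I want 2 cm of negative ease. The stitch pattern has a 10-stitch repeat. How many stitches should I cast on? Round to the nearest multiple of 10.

Cast on 60 stitches.

Finished = 20 − 2 = 18 cm.
23 / 7.5 = 3.067 sts/cm.
18 × 3.067 = 55.20 sts.
Nearest multiple of 10: 60.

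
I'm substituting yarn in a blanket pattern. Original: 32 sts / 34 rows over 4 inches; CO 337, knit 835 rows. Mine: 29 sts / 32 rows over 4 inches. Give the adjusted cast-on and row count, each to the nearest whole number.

Stitches: 337 × 29/32 = 305.41 → 305.
Rows: 835 × 32/34 = 785.88 → 786.

Cast on 305 stitches; work 786 rows.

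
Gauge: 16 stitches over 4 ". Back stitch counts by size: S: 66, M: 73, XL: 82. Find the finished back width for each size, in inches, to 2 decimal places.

16/4 = 4 sts per in.
S: 66 / 4 = 16.500 → 16.50 in.
M: 73 / 4 = 18.250 → 18.25 in.
XL: 82 / 4 = 20.500 → 20.50 in.

S 16.50 inches; M 18.25 inches; XL 20.50 inches.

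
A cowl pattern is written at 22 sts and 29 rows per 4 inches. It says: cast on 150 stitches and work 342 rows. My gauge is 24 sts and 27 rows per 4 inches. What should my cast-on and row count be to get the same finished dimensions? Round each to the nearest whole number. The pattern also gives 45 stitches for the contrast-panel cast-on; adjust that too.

Cast on 164 stitches; work 318 rows; contrast-panel cast-on 49 stitches.

Stitches: 150 × 24/22 = 163.64 → 164.
Rows: 342 × 27/29 = 318.41 → 318.
contrast-panel cast-on: 45 × 24/22 = 49.09 → 49.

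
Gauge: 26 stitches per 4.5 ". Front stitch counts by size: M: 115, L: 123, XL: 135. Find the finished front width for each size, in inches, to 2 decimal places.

26/4.5 = 5.778 sts per in.
M: 115 / 5.778 = 19.904 → 19.90 in.
L: 123 / 5.778 = 21.288 → 21.29 in.
XL: 135 / 5.778 = 23.365 → 23.37 in.

M 19.90 inches; L 21.29 inches; XL 23.37 inches.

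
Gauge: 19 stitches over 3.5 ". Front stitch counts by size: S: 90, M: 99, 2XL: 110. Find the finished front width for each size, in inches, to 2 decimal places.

19/3.5 = 5.429 sts per in.
S: 90 / 5.429 = 16.579 → 16.58 in.
M: 99 / 5.429 = 18.237 → 18.24 in.
2XL: 110 / 5.429 = 20.263 → 20.26 in.

S 16.58 inches; M 18.24 inches; 2XL 20.26 inches.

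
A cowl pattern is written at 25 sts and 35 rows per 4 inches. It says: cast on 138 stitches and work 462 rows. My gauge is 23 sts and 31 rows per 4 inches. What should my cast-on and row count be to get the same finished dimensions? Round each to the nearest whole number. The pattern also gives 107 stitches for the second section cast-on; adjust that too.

Cast on 127 stitches; work 409 rows; second section cast-on 98 stitches.

Stitches: 138 × 23/25 = 126.96 → 127.
Rows: 462 × 31/35 = 409.20 → 409.
second section cast-on: 107 × 23/25 = 98.44 → 98.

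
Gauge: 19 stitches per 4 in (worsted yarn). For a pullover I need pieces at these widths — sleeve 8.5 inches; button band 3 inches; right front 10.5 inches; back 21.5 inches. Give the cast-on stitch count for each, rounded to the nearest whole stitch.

Rate = 19/4 = 4.75 sts per in.
sleeve: 8.5 × 4.75 = 40.38 → 40.
button band: 3 × 4.75 = 14.25 → 14.
right front: 10.5 × 4.75 = 49.88 → 50.
back: 21.5 × 4.75 = 102.12 → 102.

sleeve 40; button band 14; right front 50; back 102.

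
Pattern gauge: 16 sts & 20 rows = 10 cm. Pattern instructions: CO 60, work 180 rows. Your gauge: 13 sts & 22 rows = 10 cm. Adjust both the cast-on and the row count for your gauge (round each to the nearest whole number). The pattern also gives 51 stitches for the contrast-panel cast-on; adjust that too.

Stitches: 60 × 13/16 = 48.75 → 49.
Rows: 180 × 22/20 = 198.00 → 198.
contrast-panel cast-on: 51 × 13/16 = 41.44 → 41.

Cast on 49 stitches; work 198 rows; contrast-panel cast-on 41 stitches.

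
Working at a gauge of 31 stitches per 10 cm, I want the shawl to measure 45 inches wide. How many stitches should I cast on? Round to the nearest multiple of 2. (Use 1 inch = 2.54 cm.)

45 in = 114.30 cm.
31 stitches / 10 cm = 3.1 stitches per cm.
114.30 × 3.1 = 354.33 stitches.
Round to nearest multiple of 2 → 354.

CO 354 sts.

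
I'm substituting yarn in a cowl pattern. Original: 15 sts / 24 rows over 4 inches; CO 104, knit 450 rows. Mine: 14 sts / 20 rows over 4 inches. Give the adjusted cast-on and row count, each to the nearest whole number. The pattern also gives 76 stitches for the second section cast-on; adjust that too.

Cast on 97 stitches; work 375 rows; second section cast-on 71 stitches.

Stitches: 104 × 14/15 = 97.07 → 97.
Rows: 450 × 20/24 = 375.00 → 375.
second section cast-on: 76 × 14/15 = 70.93 → 71.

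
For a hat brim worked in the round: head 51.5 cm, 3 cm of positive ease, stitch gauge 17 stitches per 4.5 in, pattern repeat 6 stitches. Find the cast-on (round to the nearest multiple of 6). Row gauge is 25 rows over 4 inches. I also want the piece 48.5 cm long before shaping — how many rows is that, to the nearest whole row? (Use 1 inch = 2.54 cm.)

Cast on 84 stitches; work 119 rows.

Finished = 51.5 + 3 = 54.5 cm.
54.5 cm × 1/2.54 = 21.46 inches.
17/4.5 = 3.778 sts per in; 21.46 × 3.778 = 81.06 sts.
Nearest multiple of 6 → 84.
48.5 cm = 19.09 inches; × 6.25 = 119.34 → 119 rows.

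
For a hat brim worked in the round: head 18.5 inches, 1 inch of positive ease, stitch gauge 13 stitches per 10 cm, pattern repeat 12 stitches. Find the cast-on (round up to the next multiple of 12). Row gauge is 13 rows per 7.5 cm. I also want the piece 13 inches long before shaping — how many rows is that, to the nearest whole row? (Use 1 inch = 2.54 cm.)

Finished = 18.5 + 1 = 19.5 inches.
19.5 inches × 2.54 = 49.53 cm.
13/10 = 1.3 sts per cm; 49.53 × 1.3 = 64.39 sts.
Next multiple of 12 → 72.
13 inches = 33.02 cm; × 1.733 = 57.23 → 57 rows.

Cast on 72 stitches; work 57 rows.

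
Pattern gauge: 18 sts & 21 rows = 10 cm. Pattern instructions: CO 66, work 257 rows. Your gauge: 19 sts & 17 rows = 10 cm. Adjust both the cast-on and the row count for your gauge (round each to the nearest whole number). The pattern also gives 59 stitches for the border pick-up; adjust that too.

Cast on 70 stitches; work 208 rows; border pick-up 62 stitches.

Stitches: 66 × 19/18 = 69.67 → 70.
Rows: 257 × 17/21 = 208.05 → 208.
border pick-up: 59 × 19/18 = 62.28 → 62.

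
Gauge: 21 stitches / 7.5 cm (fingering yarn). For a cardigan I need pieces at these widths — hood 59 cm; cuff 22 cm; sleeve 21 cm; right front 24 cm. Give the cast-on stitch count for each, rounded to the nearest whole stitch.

hood 165; cuff 62; sleeve 59; right front 67.

Rate = 21/7.5 = 2.8 sts per cm.
hood: 59 × 2.8 = 165.20 → 165.
cuff: 22 × 2.8 = 61.60 → 62.
sleeve: 21 × 2.8 = 58.80 → 59.
right front: 24 × 2.8 = 67.20 → 67.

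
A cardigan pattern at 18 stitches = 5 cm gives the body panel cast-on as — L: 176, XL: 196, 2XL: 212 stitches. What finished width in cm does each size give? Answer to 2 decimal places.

18/5 = 3.6 sts per cm.
L: 176 / 3.6 = 48.889 → 48.89 cm.
XL: 196 / 3.6 = 54.444 → 54.44 cm.
2XL: 212 / 3.6 = 58.889 → 58.89 cm.

L 48.89 cm; XL 54.44 cm; 2XL 58.89 cm.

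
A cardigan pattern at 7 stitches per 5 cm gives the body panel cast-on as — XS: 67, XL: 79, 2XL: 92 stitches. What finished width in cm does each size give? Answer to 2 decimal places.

XS 47.86 cm; XL 56.43 cm; 2XL 65.71 cm.

7/5 = 1.4 sts per cm.
XS: 67 / 1.4 = 47.857 → 47.86 cm.
XL: 79 / 1.4 = 56.429 → 56.43 cm.
2XL: 92 / 1.4 = 65.714 → 65.71 cm.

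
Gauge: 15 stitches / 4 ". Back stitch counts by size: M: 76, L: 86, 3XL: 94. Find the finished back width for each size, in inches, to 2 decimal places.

M 20.27 inches; L 22.93 inches; 3XL 25.07 inches.

15/4 = 3.75 sts per in.
M: 76 / 3.75 = 20.267 → 20.27 in.
L: 86 / 3.75 = 22.933 → 22.93 in.
3XL: 94 / 3.75 = 25.067 → 25.07 in.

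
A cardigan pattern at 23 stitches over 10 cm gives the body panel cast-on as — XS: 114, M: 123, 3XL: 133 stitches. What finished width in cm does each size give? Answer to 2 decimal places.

23/10 = 2.3 sts per cm.
XS: 114 / 2.3 = 49.565 → 49.57 cm.
M: 123 / 2.3 = 53.478 → 53.48 cm.
3XL: 133 / 2.3 = 57.826 → 57.83 cm.

XS 49.57 cm; M 53.48 cm; 3XL 57.83 cm.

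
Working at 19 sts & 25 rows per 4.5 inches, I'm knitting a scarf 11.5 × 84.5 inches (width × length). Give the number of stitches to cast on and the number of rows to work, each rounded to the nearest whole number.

Stitch gauge = 19/4.5 = 4.222 sts/in; 11.5 × 4.222 = 48.56 → 49 sts.
Row gauge = 25/4.5 = 5.556 rows/in; 84.5 × 5.556 = 469.44 → 469 rows.

Cast on 49 stitches and work 469 rows.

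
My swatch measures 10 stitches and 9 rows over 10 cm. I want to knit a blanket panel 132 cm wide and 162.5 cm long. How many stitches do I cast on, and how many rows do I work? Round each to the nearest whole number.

Cast on 132 stitches and work 146 rows.

Stitch gauge = 10/10 = 1 sts/cm; 132 × 1 = 132.00 → 132 sts.
Row gauge = 9/10 = 0.9 rows/cm; 162.5 × 0.9 = 146.25 → 146 rows.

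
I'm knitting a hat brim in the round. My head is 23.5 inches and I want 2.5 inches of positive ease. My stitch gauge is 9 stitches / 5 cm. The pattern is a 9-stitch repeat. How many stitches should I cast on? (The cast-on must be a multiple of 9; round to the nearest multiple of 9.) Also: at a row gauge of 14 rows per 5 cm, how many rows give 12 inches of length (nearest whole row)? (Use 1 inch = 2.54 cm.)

Finished = 23.5 + 2.5 = 26 inches.
26 inches × 2.54 = 66.04 cm.
9/5 = 1.8 sts per cm; 66.04 × 1.8 = 118.87 sts.
Nearest multiple of 9 → 117.
12 inches = 30.48 cm; × 2.8 = 85.34 → 85 rows.

Cast on 117 stitches; work 85 rows.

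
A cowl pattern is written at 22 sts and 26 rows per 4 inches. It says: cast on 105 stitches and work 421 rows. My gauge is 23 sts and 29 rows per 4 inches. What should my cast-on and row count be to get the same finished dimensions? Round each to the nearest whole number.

Stitches: 105 × 23/22 = 109.77 → 110.
Rows: 421 × 29/26 = 469.58 → 470.

Cast on 110 stitches; work 470 rows.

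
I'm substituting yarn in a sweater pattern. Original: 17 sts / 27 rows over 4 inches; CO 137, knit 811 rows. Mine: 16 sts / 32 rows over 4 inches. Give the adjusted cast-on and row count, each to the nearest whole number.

Stitches: 137 × 16/17 = 128.94 → 129.
Rows: 811 × 32/27 = 961.19 → 961.

Cast on 129 stitches; work 961 rows.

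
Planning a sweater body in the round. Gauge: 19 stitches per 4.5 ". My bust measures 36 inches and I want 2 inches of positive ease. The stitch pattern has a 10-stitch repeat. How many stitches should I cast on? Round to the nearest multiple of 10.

Finished = 36 + 2 = 38 inches.
19 / 4.5 = 4.222 sts/in.
38 × 4.222 = 160.44 sts.
Nearest multiple of 10: 160.

CO 160 sts.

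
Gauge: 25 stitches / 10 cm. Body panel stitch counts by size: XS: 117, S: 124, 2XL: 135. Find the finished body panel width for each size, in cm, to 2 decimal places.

XS 46.80 cm; S 49.60 cm; 2XL 54.00 cm.

25/10 = 2.5 sts per cm.
XS: 117 / 2.5 = 46.800 → 46.80 cm.
S: 124 / 2.5 = 49.600 → 49.60 cm.
2XL: 135 / 2.5 = 54.000 → 54.00 cm.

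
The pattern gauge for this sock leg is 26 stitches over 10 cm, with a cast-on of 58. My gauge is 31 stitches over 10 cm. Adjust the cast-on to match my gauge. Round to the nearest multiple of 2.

Scale factor = 31 / 26 = 1.192.
58 × 31 / 26 = 69.15 sts.
→ 70 sts.

70 stitches.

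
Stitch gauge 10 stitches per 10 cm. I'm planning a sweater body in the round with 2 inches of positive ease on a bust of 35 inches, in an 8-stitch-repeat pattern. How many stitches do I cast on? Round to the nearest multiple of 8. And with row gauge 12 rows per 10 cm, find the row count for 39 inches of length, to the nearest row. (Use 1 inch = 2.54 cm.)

Cast on 96 stitches; work 119 rows.

Finished = 35 + 2 = 37 inches.
37 inches × 2.54 = 93.98 cm.
10/10 = 1 sts per cm; 93.98 × 1 = 93.98 sts.
Nearest multiple of 8 → 96.
39 inches = 99.06 cm; × 1.2 = 118.87 → 119 rows.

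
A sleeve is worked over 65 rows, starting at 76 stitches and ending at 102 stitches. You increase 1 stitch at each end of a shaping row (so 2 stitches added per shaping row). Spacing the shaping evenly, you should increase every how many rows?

Stitches to add: |102 − 76| = 26.
Shaping rows needed: 26 / 2 = 13.
65 rows / 13 = every 5 rows.

Increase every 5th row.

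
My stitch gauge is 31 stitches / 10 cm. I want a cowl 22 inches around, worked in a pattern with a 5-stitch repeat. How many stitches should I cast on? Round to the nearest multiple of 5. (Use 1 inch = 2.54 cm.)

175 stitches.

22 in = 22 × 2.54 = 55.88 cm.
31 / 10 = 3.1 sts/cm.
55.88 × 3.1 = 173.23 sts.
→ 175.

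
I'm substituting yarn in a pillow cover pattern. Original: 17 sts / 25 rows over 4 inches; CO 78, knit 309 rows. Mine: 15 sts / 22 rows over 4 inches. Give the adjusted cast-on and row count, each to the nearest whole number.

Cast on 69 stitches; work 272 rows.

Stitches: 78 × 15/17 = 68.82 → 69.
Rows: 309 × 22/25 = 271.92 → 272.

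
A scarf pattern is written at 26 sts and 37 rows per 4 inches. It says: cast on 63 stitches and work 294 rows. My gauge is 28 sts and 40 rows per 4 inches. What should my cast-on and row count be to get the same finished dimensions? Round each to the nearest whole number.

Cast on 68 stitches; work 318 rows.

Stitches: 63 × 28/26 = 67.85 → 68.
Rows: 294 × 40/37 = 317.84 → 318.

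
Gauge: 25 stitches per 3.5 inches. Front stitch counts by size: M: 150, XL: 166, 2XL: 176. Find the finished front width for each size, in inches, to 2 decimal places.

M 21.00 inches; XL 23.24 inches; 2XL 24.64 inches.

25/3.5 = 7.143 sts per in.
M: 150 / 7.143 = 21.000 → 21.00 in.
XL: 166 / 7.143 = 23.240 → 23.24 in.
2XL: 176 / 7.143 = 24.640 → 24.64 in.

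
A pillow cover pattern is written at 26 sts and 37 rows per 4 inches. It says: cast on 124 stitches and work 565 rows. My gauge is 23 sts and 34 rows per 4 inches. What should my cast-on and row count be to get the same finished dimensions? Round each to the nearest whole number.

Cast on 110 stitches; work 519 rows.

Stitches: 124 × 23/26 = 109.69 → 110.
Rows: 565 × 34/37 = 519.19 → 519.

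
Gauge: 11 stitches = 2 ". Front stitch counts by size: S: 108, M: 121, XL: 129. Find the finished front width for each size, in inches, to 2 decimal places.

S 19.64 inches; M 22.00 inches; XL 23.45 inches.

11/2 = 5.5 sts per in.
S: 108 / 5.5 = 19.636 → 19.64 in.
M: 121 / 5.5 = 22.000 → 22.00 in.
XL: 129 / 5.5 = 23.455 → 23.45 in.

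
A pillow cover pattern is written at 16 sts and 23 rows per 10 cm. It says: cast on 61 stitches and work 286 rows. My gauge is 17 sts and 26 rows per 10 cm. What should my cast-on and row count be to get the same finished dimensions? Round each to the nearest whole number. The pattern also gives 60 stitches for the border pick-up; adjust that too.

Cast on 65 stitches; work 323 rows; border pick-up 64 stitches.

Stitches: 61 × 17/16 = 64.81 → 65.
Rows: 286 × 26/23 = 323.30 → 323.
border pick-up: 60 × 17/16 = 63.75 → 64.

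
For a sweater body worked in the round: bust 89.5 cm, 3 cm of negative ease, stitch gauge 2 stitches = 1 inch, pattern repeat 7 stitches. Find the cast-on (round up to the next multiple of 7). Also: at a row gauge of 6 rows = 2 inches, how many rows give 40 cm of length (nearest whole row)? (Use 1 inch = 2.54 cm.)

Cast on 70 stitches; work 47 rows.

Finished = 89.5 − 3 = 86.5 cm.
86.5 cm × 1/2.54 = 34.06 inches.
2/1 = 2 sts per in; 34.06 × 2 = 68.11 sts.
Next multiple of 7 → 70.
40 cm = 15.75 inches; × 3 = 47.24 → 47 rows.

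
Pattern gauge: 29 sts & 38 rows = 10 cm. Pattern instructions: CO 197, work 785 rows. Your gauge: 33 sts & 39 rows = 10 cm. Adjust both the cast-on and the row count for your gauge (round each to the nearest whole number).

Stitches: 197 × 33/29 = 224.17 → 224.
Rows: 785 × 39/38 = 805.66 → 806.

Cast on 224 stitches; work 806 rows.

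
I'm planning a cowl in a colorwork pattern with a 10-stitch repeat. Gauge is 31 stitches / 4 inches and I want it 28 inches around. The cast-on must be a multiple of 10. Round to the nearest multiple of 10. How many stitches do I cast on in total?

31 / 4 = 7.75 sts per inch.
28 × 7.75 = 217.00 sts.
Nearest multiple of 10: 220.

220 stitches.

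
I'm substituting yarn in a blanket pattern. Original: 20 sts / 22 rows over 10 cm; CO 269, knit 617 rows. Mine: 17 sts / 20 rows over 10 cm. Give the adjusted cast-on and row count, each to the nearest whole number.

Stitches: 269 × 17/20 = 228.65 → 229.
Rows: 617 × 20/22 = 560.91 → 561.

Cast on 229 stitches; work 561 rows.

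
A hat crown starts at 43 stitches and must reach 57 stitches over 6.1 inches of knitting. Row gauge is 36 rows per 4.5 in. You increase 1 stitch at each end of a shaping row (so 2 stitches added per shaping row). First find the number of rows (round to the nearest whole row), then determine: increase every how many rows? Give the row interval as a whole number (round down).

Increase every 7th row.

Rows = 6.1 × 8 = 48.8 → 49 rows.
Stitches to add: 14 → 7 shaping rows (at 2 st each).
49 / 7 = 7.00 → every 7 rows.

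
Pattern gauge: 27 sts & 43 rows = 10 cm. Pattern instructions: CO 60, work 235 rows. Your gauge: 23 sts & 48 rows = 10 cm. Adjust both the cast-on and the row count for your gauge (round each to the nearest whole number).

Cast on 51 stitches; work 262 rows.

Stitches: 60 × 23/27 = 51.11 → 51.
Rows: 235 × 48/43 = 262.33 → 262.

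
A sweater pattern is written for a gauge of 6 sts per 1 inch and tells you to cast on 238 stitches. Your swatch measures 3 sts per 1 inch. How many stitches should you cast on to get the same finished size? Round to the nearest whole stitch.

Scale factor = 3 / 6 = 0.500.
238 × 3 / 6 = 119.00 sts.

119 stitches.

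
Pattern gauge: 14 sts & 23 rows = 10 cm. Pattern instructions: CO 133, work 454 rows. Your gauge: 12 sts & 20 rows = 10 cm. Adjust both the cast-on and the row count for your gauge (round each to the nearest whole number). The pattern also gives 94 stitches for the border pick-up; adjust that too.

Cast on 114 stitches; work 395 rows; border pick-up 81 stitches.

Stitches: 133 × 12/14 = 114.00 → 114.
Rows: 454 × 20/23 = 394.78 → 395.
border pick-up: 94 × 12/14 = 80.57 → 81.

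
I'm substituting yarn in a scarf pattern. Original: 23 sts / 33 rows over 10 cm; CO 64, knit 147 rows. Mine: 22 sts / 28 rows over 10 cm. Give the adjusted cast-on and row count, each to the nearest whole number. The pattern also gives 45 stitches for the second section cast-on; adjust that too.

Cast on 61 stitches; work 125 rows; second section cast-on 43 stitches.

Stitches: 64 × 22/23 = 61.22 → 61.
Rows: 147 × 28/33 = 124.73 → 125.
second section cast-on: 45 × 22/23 = 43.04 → 43.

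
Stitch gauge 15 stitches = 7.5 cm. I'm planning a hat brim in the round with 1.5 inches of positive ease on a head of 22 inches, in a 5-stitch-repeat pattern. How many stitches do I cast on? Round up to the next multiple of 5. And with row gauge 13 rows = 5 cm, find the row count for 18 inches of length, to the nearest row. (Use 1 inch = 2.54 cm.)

Cast on 120 stitches; work 119 rows.

Finished = 22 + 1.5 = 23.5 inches.
23.5 inches × 2.54 = 59.69 cm.
15/7.5 = 2 sts per cm; 59.69 × 2 = 119.38 sts.
Next multiple of 5 → 120.
18 inches = 45.72 cm; × 2.6 = 118.87 → 119 rows.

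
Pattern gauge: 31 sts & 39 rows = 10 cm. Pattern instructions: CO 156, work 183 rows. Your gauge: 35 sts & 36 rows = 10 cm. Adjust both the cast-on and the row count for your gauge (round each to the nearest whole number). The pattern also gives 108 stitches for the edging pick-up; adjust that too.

Cast on 176 stitches; work 169 rows; edging pick-up 122 stitches.

Stitches: 156 × 35/31 = 176.13 → 176.
Rows: 183 × 36/39 = 168.92 → 169.
edging pick-up: 108 × 35/31 = 121.94 → 122.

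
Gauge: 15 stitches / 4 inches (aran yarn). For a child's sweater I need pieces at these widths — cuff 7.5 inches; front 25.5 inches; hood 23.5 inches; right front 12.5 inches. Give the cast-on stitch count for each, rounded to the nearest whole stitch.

cuff 28; front 96; hood 88; right front 47.

Rate = 15/4 = 3.75 sts per in.
cuff: 7.5 × 3.75 = 28.12 → 28.
front: 25.5 × 3.75 = 95.62 → 96.
hood: 23.5 × 3.75 = 88.12 → 88.
right front: 12.5 × 3.75 = 46.88 → 47.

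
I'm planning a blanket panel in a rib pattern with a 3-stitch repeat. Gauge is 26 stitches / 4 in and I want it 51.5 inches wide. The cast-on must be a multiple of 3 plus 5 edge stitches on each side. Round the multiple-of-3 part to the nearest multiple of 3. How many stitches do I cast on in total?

CO 334 sts.

26 / 4 = 6.5 sts per inch.
51.5 × 6.5 = 334.75 sts.
Less 10 edge sts → 324.75 for the repeat.
Nearest multiple of 3: 324.
Add back 10 edge sts → 334.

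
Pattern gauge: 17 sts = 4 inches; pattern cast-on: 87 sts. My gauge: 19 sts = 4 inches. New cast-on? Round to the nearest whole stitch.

CO 97 sts.

Scale factor = 19 / 17 = 1.118.
87 × 19 / 17 = 97.24 sts.
→ 97 sts.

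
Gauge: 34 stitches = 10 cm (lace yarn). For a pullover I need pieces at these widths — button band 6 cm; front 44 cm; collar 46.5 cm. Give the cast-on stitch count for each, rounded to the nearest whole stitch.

button band 20; front 150; collar 158.

Rate = 34/10 = 3.4 sts per cm.
button band: 6 × 3.4 = 20.40 → 20.
front: 44 × 3.4 = 149.60 → 150.
collar: 46.5 × 3.4 = 158.10 → 158.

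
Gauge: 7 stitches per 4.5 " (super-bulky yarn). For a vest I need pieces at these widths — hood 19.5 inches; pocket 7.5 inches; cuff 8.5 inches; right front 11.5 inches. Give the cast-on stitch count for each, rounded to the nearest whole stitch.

hood 30; pocket 12; cuff 13; right front 18.

Rate = 7/4.5 = 1.556 sts per in.
hood: 19.5 × 1.556 = 30.33 → 30.
pocket: 7.5 × 1.556 = 11.67 → 12.
cuff: 8.5 × 1.556 = 13.22 → 13.
right front: 11.5 × 1.556 = 17.89 → 18.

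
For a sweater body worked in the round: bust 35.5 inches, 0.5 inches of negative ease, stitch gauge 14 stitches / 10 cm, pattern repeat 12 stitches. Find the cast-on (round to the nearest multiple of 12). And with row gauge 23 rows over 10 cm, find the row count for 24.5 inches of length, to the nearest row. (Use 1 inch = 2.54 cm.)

Finished = 35.5 − 0.5 = 35 inches.
35 inches × 2.54 = 88.90 cm.
14/10 = 1.4 sts per cm; 88.90 × 1.4 = 124.46 sts.
Nearest multiple of 12 → 120.
24.5 inches = 62.23 cm; × 2.3 = 143.13 → 143 rows.

Cast on 120 stitches; work 143 rows.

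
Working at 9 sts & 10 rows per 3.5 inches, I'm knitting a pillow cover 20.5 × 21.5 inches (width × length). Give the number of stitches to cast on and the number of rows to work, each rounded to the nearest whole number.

Stitch gauge = 9/3.5 = 2.571 sts/in; 20.5 × 2.571 = 52.71 → 53 sts.
Row gauge = 10/3.5 = 2.857 rows/in; 21.5 × 2.857 = 61.43 → 61 rows.

Cast on 53 stitches and work 61 rows.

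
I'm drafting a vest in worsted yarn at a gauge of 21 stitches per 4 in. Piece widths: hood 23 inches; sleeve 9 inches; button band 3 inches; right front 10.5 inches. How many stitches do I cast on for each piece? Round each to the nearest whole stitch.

hood 121; sleeve 47; button band 16; right front 55.

Rate = 21/4 = 5.25 sts per in.
hood: 23 × 5.25 = 120.75 → 121.
sleeve: 9 × 5.25 = 47.25 → 47.
button band: 3 × 5.25 = 15.75 → 16.
right front: 10.5 × 5.25 = 55.12 → 55.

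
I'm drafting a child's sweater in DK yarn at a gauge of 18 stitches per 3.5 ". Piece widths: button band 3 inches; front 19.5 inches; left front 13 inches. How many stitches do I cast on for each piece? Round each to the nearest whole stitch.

button band 15; front 100; left front 67.

Rate = 18/3.5 = 5.143 sts per in.
button band: 3 × 5.143 = 15.43 → 15.
front: 19.5 × 5.143 = 100.29 → 100.
left front: 13 × 5.143 = 66.86 → 67.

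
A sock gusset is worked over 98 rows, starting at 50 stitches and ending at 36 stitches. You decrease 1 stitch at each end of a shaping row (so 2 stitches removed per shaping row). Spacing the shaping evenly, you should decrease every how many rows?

Stitches to remove: |36 − 50| = 14.
Shaping rows needed: 14 / 2 = 7.
98 rows / 7 = every 14 rows.

Decrease every 14th row.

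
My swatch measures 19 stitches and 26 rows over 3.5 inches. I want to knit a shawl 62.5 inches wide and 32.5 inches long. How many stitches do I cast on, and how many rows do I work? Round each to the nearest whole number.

Cast on 339 stitches and work 241 rows.

Stitch gauge = 19/3.5 = 5.429 sts/in; 62.5 × 5.429 = 339.29 → 339 sts.
Row gauge = 26/3.5 = 7.429 rows/in; 32.5 × 7.429 = 241.43 → 241 rows.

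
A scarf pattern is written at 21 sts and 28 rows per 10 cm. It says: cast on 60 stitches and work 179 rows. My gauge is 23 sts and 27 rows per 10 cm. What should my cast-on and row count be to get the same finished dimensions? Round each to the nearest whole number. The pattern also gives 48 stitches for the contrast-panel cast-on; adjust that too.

Stitches: 60 × 23/21 = 65.71 → 66.
Rows: 179 × 27/28 = 172.61 → 173.
contrast-panel cast-on: 48 × 23/21 = 52.57 → 53.

Cast on 66 stitches; work 173 rows; contrast-panel cast-on 53 stitches.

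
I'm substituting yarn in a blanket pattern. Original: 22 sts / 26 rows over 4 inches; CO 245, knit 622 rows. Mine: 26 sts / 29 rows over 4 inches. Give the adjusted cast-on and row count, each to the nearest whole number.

Stitches: 245 × 26/22 = 289.55 → 290.
Rows: 622 × 29/26 = 693.77 → 694.

Cast on 290 stitches; work 694 rows.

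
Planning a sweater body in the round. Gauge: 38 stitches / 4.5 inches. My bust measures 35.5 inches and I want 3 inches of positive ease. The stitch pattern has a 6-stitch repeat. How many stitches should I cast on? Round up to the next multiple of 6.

Cast on 330 stitches.

Finished = 35.5 + 3 = 38.5 inches.
38 / 4.5 = 8.444 sts/in.
38.5 × 8.444 = 325.11 sts.
Next multiple of 6: 330.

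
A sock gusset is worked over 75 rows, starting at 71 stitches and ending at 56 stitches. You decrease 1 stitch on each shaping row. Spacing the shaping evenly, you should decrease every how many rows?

Decrease every 5th row.

Stitches to remove: |56 − 71| = 15.
Shaping rows needed: 15 / 1 = 15.
75 rows / 15 = every 5 rows.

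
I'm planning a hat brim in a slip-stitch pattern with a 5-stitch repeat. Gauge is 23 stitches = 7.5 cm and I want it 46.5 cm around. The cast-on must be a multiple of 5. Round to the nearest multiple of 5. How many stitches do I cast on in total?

Cast on 145 stitches.

23 / 7.5 = 3.067 sts per cm.
46.5 × 3.067 = 142.60 sts.
Nearest multiple of 5: 145.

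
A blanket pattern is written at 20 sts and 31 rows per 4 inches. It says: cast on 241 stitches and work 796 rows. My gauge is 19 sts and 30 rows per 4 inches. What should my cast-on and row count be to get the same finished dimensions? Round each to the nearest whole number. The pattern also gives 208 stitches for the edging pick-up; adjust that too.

Cast on 229 stitches; work 770 rows; edging pick-up 198 stitches.

Stitches: 241 × 19/20 = 228.95 → 229.
Rows: 796 × 30/31 = 770.32 → 770.
edging pick-up: 208 × 19/20 = 197.60 → 198.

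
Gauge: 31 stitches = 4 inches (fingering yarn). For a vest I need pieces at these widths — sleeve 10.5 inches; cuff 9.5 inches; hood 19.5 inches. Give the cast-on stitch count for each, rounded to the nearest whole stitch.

sleeve 81; cuff 74; hood 151.

Rate = 31/4 = 7.75 sts per in.
sleeve: 10.5 × 7.75 = 81.38 → 81.
cuff: 9.5 × 7.75 = 73.62 → 74.
hood: 19.5 × 7.75 = 151.12 → 151.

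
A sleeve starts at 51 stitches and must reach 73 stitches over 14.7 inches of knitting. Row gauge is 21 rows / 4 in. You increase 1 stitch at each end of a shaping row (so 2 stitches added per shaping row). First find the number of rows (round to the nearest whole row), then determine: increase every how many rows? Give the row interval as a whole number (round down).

Rows = 14.7 × 5.25 = 77.2 → 77 rows.
Stitches to add: 22 → 11 shaping rows (at 2 st each).
77 / 11 = 7.00 → every 7 rows.

Increase every 7th row.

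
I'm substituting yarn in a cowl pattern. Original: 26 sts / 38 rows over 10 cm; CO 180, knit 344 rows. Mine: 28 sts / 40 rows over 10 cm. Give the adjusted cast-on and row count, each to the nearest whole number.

Stitches: 180 × 28/26 = 193.85 → 194.
Rows: 344 × 40/38 = 362.11 → 362.

Cast on 194 stitches; work 362 rows.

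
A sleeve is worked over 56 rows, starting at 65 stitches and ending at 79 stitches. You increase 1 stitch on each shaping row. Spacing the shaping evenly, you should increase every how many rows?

Stitches to add: |79 − 65| = 14.
Shaping rows needed: 14 / 1 = 14.
56 rows / 14 = every 4 rows.

Increase every 4th row.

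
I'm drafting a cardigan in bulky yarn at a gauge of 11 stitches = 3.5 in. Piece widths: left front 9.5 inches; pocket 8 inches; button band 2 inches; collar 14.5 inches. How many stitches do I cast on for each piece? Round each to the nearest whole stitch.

Rate = 11/3.5 = 3.143 sts per in.
left front: 9.5 × 3.143 = 29.86 → 30.
pocket: 8 × 3.143 = 25.14 → 25.
button band: 2 × 3.143 = 6.29 → 6.
collar: 14.5 × 3.143 = 45.57 → 46.

left front 30; pocket 25; button band 6; collar 46.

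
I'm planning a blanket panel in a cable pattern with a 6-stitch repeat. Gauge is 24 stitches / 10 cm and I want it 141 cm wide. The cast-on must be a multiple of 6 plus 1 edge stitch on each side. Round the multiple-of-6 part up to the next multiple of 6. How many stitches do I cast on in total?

Cast on 344 stitches.

24 / 10 = 2.4 sts per cm.
141 × 2.4 = 338.40 sts.
Less 2 edge sts → 336.40 for the repeat.
Next multiple of 6: 342.
Add back 2 edge sts → 344.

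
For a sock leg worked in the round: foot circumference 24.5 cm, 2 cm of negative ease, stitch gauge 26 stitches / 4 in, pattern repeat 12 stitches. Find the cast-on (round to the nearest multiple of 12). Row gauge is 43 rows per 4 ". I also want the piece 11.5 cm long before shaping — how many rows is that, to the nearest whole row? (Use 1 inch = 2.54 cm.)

Cast on 60 stitches; work 49 rows.

Finished = 24.5 − 2 = 22.5 cm.
22.5 cm × 1/2.54 = 8.86 inches.
26/4 = 6.5 sts per in; 8.86 × 6.5 = 57.58 sts.
Nearest multiple of 12 → 60.
11.5 cm = 4.53 inches; × 10.75 = 48.67 → 49 rows.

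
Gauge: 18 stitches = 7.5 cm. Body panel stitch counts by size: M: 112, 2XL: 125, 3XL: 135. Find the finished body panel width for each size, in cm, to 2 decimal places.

18/7.5 = 2.4 sts per cm.
M: 112 / 2.4 = 46.667 → 46.67 cm.
2XL: 125 / 2.4 = 52.083 → 52.08 cm.
3XL: 135 / 2.4 = 56.250 → 56.25 cm.

M 46.67 cm; 2XL 52.08 cm; 3XL 56.25 cm.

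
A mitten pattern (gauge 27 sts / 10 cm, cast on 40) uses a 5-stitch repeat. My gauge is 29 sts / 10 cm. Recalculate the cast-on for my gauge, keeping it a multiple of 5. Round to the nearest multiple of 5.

45 stitches.

40 × 29 / 27 = 42.96.
Nearest multiple of 5: 45.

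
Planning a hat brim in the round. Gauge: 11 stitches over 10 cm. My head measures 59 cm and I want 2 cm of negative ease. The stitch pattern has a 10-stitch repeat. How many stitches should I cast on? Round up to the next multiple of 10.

Cast on 70 stitches.

Finished = 59 − 2 = 57 cm.
11 / 10 = 1.1 sts/cm.
57 × 1.1 = 62.70 sts.
Next multiple of 10: 70.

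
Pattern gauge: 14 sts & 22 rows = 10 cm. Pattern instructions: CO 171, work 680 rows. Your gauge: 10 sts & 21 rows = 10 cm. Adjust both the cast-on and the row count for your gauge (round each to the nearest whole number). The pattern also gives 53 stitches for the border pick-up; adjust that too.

Stitches: 171 × 10/14 = 122.14 → 122.
Rows: 680 × 21/22 = 649.09 → 649.
border pick-up: 53 × 10/14 = 37.86 → 38.

Cast on 122 stitches; work 649 rows; border pick-up 38 stitches.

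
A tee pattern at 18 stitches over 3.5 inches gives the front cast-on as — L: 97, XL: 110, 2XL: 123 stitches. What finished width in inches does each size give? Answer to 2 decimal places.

L 18.86 inches; XL 21.39 inches; 2XL 23.92 inches.

18/3.5 = 5.143 sts per in.
L: 97 / 5.143 = 18.861 → 18.86 in.
XL: 110 / 5.143 = 21.389 → 21.39 in.
2XL: 123 / 5.143 = 23.917 → 23.92 in.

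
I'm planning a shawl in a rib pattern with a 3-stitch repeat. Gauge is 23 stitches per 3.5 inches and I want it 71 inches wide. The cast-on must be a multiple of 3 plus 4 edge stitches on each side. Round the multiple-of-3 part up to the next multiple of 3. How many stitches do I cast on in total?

23 / 3.5 = 6.571 sts per inch.
71 × 6.571 = 466.57 sts.
Less 8 edge sts → 458.57 for the repeat.
Next multiple of 3: 459.
Add back 8 edge sts → 467.

CO 467 sts.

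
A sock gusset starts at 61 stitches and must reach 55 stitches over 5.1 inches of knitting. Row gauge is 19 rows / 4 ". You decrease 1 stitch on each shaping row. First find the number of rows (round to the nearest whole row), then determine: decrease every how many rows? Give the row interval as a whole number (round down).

Rows = 5.1 × 4.75 = 24.2 → 24 rows.
Stitches to remove: 6 → 6 shaping rows (at 1 st each).
24 / 6 = 4.00 → every 4 rows.

Decrease every 4th row.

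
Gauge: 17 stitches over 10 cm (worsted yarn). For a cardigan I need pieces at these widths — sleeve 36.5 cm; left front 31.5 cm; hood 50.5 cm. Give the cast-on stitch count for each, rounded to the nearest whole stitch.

Rate = 17/10 = 1.7 sts per cm.
sleeve: 36.5 × 1.7 = 62.05 → 62.
left front: 31.5 × 1.7 = 53.55 → 54.
hood: 50.5 × 1.7 = 85.85 → 86.

sleeve 62; left front 54; hood 86.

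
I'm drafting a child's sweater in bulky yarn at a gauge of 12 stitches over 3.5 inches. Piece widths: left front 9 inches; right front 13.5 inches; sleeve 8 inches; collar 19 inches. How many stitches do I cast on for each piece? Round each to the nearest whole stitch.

Rate = 12/3.5 = 3.429 sts per in.
left front: 9 × 3.429 = 30.86 → 31.
right front: 13.5 × 3.429 = 46.29 → 46.
sleeve: 8 × 3.429 = 27.43 → 27.
collar: 19 × 3.429 = 65.14 → 65.

left front 31; right front 46; sleeve 27; collar 65.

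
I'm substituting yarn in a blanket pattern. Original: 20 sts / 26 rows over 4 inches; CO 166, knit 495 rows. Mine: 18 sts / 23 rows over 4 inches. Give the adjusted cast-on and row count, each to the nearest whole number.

Stitches: 166 × 18/20 = 149.40 → 149.
Rows: 495 × 23/26 = 437.88 → 438.

Cast on 149 stitches; work 438 rows.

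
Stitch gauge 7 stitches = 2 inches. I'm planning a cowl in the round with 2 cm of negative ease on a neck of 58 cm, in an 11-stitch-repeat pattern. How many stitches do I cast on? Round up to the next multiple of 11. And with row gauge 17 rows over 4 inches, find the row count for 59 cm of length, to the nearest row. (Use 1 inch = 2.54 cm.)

Finished = 58 − 2 = 56 cm.
56 cm × 1/2.54 = 22.05 inches.
7/2 = 3.5 sts per in; 22.05 × 3.5 = 77.17 sts.
Next multiple of 11 → 88.
59 cm = 23.23 inches; × 4.25 = 98.72 → 99 rows.

Cast on 88 stitches; work 99 rows.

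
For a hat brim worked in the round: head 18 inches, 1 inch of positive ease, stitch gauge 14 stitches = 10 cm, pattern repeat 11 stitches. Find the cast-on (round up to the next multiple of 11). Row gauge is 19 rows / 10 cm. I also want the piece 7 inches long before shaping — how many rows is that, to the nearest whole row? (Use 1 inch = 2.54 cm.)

Finished = 18 + 1 = 19 inches.
19 inches × 2.54 = 48.26 cm.
14/10 = 1.4 sts per cm; 48.26 × 1.4 = 67.56 sts.
Next multiple of 11 → 77.
7 inches = 17.78 cm; × 1.9 = 33.78 → 34 rows.

Cast on 77 stitches; work 34 rows.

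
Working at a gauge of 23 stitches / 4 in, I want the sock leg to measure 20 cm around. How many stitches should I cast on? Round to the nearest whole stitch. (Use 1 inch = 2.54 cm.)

45 stitches.

20 cm = 7.87 in.
23 stitches / 4 in = 5.75 stitches per inch.
7.87 × 5.75 = 45.28 stitches.
Round to nearest → 45.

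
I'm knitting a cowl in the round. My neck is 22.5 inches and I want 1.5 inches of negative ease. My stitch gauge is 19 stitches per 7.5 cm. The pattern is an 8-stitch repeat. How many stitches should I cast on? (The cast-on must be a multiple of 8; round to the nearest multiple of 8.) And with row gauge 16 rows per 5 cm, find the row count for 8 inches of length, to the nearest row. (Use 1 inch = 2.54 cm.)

Cast on 136 stitches; work 65 rows.

Finished = 22.5 − 1.5 = 21 inches.
21 inches × 2.54 = 53.34 cm.
19/7.5 = 2.533 sts per cm; 53.34 × 2.533 = 135.13 sts.
Nearest multiple of 8 → 136.
8 inches = 20.32 cm; × 3.2 = 65.02 → 65 rows.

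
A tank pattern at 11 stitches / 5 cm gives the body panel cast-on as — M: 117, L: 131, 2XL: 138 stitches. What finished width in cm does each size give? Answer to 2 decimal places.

M 53.18 cm; L 59.55 cm; 2XL 62.73 cm.

11/5 = 2.2 sts per cm.
M: 117 / 2.2 = 53.182 → 53.18 cm.
L: 131 / 2.2 = 59.545 → 59.55 cm.
2XL: 138 / 2.2 = 62.727 → 62.73 cm.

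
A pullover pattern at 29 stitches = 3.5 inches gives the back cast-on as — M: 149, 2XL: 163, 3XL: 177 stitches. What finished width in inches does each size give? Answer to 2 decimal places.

29/3.5 = 8.286 sts per in.
M: 149 / 8.286 = 17.983 → 17.98 in.
2XL: 163 / 8.286 = 19.672 → 19.67 in.
3XL: 177 / 8.286 = 21.362 → 21.36 in.

M 17.98 inches; 2XL 19.67 inches; 3XL 21.36 inches.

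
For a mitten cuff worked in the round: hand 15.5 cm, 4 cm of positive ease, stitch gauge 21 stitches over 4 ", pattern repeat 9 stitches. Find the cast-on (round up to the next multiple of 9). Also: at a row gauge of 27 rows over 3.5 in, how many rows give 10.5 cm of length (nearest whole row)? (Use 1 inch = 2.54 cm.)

Cast on 45 stitches; work 32 rows.

Finished = 15.5 + 4 = 19.5 cm.
19.5 cm × 1/2.54 = 7.68 inches.
21/4 = 5.25 sts per in; 7.68 × 5.25 = 40.31 sts.
Next multiple of 9 → 45.
10.5 cm = 4.13 inches; × 7.714 = 31.89 → 32 rows.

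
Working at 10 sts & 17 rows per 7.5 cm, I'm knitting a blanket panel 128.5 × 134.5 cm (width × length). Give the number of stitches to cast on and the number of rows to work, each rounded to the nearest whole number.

Stitch gauge = 10/7.5 = 1.333 sts/cm; 128.5 × 1.333 = 171.33 → 171 sts.
Row gauge = 17/7.5 = 2.267 rows/cm; 134.5 × 2.267 = 304.87 → 305 rows.

Cast on 171 stitches and work 305 rows.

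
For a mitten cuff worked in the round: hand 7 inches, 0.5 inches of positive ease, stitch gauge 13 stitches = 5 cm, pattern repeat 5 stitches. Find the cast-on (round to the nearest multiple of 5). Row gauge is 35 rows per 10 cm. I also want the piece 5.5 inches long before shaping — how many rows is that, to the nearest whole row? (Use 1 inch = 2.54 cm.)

Finished = 7 + 0.5 = 7.5 inches.
7.5 inches × 2.54 = 19.05 cm.
13/5 = 2.6 sts per cm; 19.05 × 2.6 = 49.53 sts.
Nearest multiple of 5 → 50.
5.5 inches = 13.97 cm; × 3.5 = 48.90 → 49 rows.

Cast on 50 stitches; work 49 rows.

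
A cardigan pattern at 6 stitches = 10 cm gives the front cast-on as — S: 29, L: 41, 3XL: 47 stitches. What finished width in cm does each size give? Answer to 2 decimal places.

6/10 = 0.6 sts per cm.
S: 29 / 0.6 = 48.333 → 48.33 cm.
L: 41 / 0.6 = 68.333 → 68.33 cm.
3XL: 47 / 0.6 = 78.333 → 78.33 cm.

S 48.33 cm; L 68.33 cm; 3XL 78.33 cm.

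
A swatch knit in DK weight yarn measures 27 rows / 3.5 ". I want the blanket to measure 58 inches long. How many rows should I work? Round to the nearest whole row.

447 rows.

27 rows / 3.5 in = 7.714 rows per inch.
58 × 7.714 = 447.43 rows.
Round to nearest → 447.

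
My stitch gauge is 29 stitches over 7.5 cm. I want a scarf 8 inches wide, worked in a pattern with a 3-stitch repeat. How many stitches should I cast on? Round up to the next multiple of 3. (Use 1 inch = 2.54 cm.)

CO 81 sts.

8 in = 8 × 2.54 = 20.32 cm.
29 / 7.5 = 3.867 sts/cm.
20.32 × 3.867 = 78.57 sts.
→ 81.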